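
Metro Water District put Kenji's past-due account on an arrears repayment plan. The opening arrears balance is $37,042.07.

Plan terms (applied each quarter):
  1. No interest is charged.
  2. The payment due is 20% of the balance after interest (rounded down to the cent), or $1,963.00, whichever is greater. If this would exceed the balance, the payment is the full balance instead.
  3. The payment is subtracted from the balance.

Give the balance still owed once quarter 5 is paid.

$12,137.96

Quarter 1: $37,042.07 − $7,408.41 → $29,633.66
Quarter 2: $29,633.66 − $5,926.73 → $23,706.93
Quarter 3: $23,706.93 − $4,741.38 → $18,965.55
Quarter 4: $18,965.55 − $3,793.11 → $15,172.44
Quarter 5: $15,172.44 − $3,034.48 → $12,137.96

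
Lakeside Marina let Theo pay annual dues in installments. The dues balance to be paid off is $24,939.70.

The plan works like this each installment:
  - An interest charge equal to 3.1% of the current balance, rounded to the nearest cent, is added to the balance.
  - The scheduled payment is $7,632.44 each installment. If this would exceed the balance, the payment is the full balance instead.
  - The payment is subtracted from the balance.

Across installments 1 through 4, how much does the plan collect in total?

$26,729.82

Installment 1: opening $24,939.70; interest $773.13 → $25,712.83; payment $7,632.44; balance $18,080.39
Installment 2: opening $18,080.39; interest $560.49 → $18,640.88; payment $7,632.44; balance $11,008.44
Installment 3: opening $11,008.44; interest $341.26 → $11,349.70; payment $7,632.44; balance $3,717.26
Installment 4: opening $3,717.26; interest $115.24 → $3,832.50; payment $3,832.50; balance $0.00
Total paid: $26,729.82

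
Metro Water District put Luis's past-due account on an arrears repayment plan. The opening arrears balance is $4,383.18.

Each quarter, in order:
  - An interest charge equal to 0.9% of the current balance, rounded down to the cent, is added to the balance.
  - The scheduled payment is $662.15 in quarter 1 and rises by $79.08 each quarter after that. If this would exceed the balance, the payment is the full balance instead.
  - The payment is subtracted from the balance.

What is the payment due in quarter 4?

$899.39

Quarter 1: opening $4,383.18; interest $39.44 → $4,422.62; payment $662.15; balance $3,760.47
Quarter 2: opening $3,760.47; interest $33.84 → $3,794.31; payment $741.23; balance $3,053.08
Quarter 3: opening $3,053.08; interest $27.47 → $3,080.55; payment $820.31; balance $2,260.24
Quarter 4: opening $2,260.24; interest $20.34 → $2,280.58; payment $899.39; balance $1,381.19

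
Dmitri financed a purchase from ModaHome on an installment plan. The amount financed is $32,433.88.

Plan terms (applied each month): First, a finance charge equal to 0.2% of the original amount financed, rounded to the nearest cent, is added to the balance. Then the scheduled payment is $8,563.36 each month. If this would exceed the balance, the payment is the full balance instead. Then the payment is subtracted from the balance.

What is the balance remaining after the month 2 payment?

Month 1: $32,433.88 +$64.87 interest = $32,498.75; pay $8,563.36 → $23,935.39
Month 2: $23,935.39 +$64.87 interest = $24,000.26; pay $8,563.36 → $15,436.90

$15,436.90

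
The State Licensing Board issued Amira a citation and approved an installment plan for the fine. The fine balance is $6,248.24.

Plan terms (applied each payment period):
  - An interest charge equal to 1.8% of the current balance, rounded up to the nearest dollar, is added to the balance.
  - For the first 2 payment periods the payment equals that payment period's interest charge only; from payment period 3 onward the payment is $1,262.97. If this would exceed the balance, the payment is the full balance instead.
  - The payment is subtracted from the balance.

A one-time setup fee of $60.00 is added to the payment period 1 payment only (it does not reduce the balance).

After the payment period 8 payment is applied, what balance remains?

$0.00

# | Opening | Interest | Payment | Fee | End bal
1 | $6,248.24 | $113.00 | $113.00 | $60.00 | $6,248.24
2 | $6,248.24 | $113.00 | $113.00 | — | $6,248.24
3 | $6,248.24 | $113.00 | $1,262.97 | — | $5,098.27
4 | $5,098.27 | $92.00 | $1,262.97 | — | $3,927.30
5 | $3,927.30 | $71.00 | $1,262.97 | — | $2,735.33
6 | $2,735.33 | $50.00 | $1,262.97 | — | $1,522.36
7 | $1,522.36 | $28.00 | $1,262.97 | — | $287.39
8 | $287.39 | $6.00 | $293.39 | — | $0.00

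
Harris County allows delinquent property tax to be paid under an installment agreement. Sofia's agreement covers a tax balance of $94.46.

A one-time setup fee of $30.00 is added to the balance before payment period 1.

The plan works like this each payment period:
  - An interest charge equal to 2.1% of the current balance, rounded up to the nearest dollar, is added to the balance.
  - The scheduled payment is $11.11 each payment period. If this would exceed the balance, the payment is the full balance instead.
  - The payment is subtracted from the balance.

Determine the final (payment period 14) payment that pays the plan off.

# | Opening | Interest | Payment | End bal
1 | $124.46 | $3.00 | $11.11 | $116.35
2 | $116.35 | $3.00 | $11.11 | $108.24
3 | $108.24 | $3.00 | $11.11 | $100.13
4 | $100.13 | $3.00 | $11.11 | $92.02
5 | $92.02 | $2.00 | $11.11 | $82.91
6 | $82.91 | $2.00 | $11.11 | $73.80
7 | $73.80 | $2.00 | $11.11 | $64.69
8 | $64.69 | $2.00 | $11.11 | $55.58
9 | $55.58 | $2.00 | $11.11 | $46.47
10 | $46.47 | $1.00 | $11.11 | $36.36
11 | $36.36 | $1.00 | $11.11 | $26.25
12 | $26.25 | $1.00 | $11.11 | $16.14
13 | $16.14 | $1.00 | $11.11 | $6.03
14 | $6.03 | $1.00 | $7.03 | $0.00

$7.03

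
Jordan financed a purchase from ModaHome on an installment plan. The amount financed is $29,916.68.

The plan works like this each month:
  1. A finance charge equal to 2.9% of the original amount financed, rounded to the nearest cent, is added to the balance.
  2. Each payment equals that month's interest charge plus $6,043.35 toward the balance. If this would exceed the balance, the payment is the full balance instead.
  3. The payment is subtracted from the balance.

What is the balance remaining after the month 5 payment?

$0.00

# | Opening | Interest | Payment | End bal
1 | $29,916.68 | $867.58 | $6,910.93 | $23,873.33
2 | $23,873.33 | $867.58 | $6,910.93 | $17,829.98
3 | $17,829.98 | $867.58 | $6,910.93 | $11,786.63
4 | $11,786.63 | $867.58 | $6,910.93 | $5,743.28
5 | $5,743.28 | $867.58 | $6,610.86 | $0.00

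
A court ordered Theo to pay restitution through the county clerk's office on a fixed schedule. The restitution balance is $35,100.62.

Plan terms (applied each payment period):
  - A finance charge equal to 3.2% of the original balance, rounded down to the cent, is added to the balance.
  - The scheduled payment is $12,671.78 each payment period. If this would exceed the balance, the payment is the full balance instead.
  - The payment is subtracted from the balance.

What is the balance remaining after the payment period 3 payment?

# | Opening | Interest | Payment | End bal
1 | $35,100.62 | $1,123.21 | $12,671.78 | $23,552.05
2 | $23,552.05 | $1,123.21 | $12,671.78 | $12,003.48
3 | $12,003.48 | $1,123.21 | $12,671.78 | $454.91

$454.91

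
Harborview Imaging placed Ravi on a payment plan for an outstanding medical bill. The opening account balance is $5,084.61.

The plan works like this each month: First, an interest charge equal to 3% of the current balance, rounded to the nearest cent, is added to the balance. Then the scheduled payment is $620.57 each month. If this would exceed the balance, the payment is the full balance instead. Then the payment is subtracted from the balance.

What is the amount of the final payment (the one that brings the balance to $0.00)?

Month 1: opening $5,084.61; interest $152.54 → $5,237.15; payment $620.57; balance $4,616.58
Month 2: opening $4,616.58; interest $138.50 → $4,755.08; payment $620.57; balance $4,134.51
Month 3: opening $4,134.51; interest $124.04 → $4,258.55; payment $620.57; balance $3,637.98
Month 4: opening $3,637.98; interest $109.14 → $3,747.12; payment $620.57; balance $3,126.55
Month 5: opening $3,126.55; interest $93.80 → $3,220.35; payment $620.57; balance $2,599.78
Month 6: opening $2,599.78; interest $77.99 → $2,677.77; payment $620.57; balance $2,057.20
Month 7: opening $2,057.20; interest $61.72 → $2,118.92; payment $620.57; balance $1,498.35
Month 8: opening $1,498.35; interest $44.95 → $1,543.30; payment $620.57; balance $922.73
Month 9: opening $922.73; interest $27.68 → $950.41; payment $620.57; balance $329.84
Month 10: opening $329.84; interest $9.90 → $339.74; payment $339.74; balance $0.00

$339.74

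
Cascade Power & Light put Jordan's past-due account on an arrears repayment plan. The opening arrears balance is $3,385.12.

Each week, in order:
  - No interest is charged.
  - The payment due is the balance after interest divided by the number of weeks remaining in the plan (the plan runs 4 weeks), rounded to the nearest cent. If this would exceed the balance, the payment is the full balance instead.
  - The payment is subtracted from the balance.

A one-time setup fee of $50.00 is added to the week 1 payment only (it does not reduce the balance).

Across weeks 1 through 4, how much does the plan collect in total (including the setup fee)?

# | Opening | Payment | Fee | End bal
1 | $3,385.12 | $846.28 | $50.00 | $2,538.84
2 | $2,538.84 | $846.28 | — | $1,692.56
3 | $1,692.56 | $846.28 | — | $846.28
4 | $846.28 | $846.28 | — | $0.00
Total paid: $3,435.12

$3,435.12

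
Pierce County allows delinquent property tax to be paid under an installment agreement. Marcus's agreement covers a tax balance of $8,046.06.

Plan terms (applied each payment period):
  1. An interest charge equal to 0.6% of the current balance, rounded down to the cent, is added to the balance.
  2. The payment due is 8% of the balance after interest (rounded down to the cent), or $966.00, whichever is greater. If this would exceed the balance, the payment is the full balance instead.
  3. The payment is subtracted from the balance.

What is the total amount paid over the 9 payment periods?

$8,279.47

Payment period 1: $8,046.06 +$48.27 interest = $8,094.33; pay $966.00 → $7,128.33
Payment period 2: $7,128.33 +$42.76 interest = $7,171.09; pay $966.00 → $6,205.09
Payment period 3: $6,205.09 +$37.23 interest = $6,242.32; pay $966.00 → $5,276.32
Payment period 4: $5,276.32 +$31.65 interest = $5,307.97; pay $966.00 → $4,341.97
Payment period 5: $4,341.97 +$26.05 interest = $4,368.02; pay $966.00 → $3,402.02
Payment period 6: $3,402.02 +$20.41 interest = $3,422.43; pay $966.00 → $2,456.43
Payment period 7: $2,456.43 +$14.73 interest = $2,471.16; pay $966.00 → $1,505.16
Payment period 8: $1,505.16 +$9.03 interest = $1,514.19; pay $966.00 → $548.19
Payment period 9: $548.19 +$3.28 interest = $551.47; pay $551.47 → $0.00
Total paid: $8,279.47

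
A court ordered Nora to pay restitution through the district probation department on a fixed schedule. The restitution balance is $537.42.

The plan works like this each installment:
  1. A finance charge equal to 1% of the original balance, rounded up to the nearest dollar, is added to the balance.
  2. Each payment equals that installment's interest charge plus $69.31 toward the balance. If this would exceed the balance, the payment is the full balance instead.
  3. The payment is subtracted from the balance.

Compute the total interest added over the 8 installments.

$48.00

Installment 1: $537.42 +$6.00 interest = $543.42; pay $75.31 → $468.11
Installment 2: $468.11 +$6.00 interest = $474.11; pay $75.31 → $398.80
Installment 3: $398.80 +$6.00 interest = $404.80; pay $75.31 → $329.49
Installment 4: $329.49 +$6.00 interest = $335.49; pay $75.31 → $260.18
Installment 5: $260.18 +$6.00 interest = $266.18; pay $75.31 → $190.87
Installment 6: $190.87 +$6.00 interest = $196.87; pay $75.31 → $121.56
Installment 7: $121.56 +$6.00 interest = $127.56; pay $75.31 → $52.25
Installment 8: $52.25 +$6.00 interest = $58.25; pay $58.25 → $0.00
Total interest: $6.00 + $6.00 + $6.00 + $6.00 + $6.00 + $6.00 + $6.00 + $6.00 = $48.00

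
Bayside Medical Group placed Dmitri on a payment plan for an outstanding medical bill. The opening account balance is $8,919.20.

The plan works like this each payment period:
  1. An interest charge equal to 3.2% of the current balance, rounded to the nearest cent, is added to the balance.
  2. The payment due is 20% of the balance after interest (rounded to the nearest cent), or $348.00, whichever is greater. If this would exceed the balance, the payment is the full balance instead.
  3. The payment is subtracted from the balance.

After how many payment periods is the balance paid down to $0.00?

15

# | Opening | Interest | Payment | End bal
1 | $8,919.20 | $285.41 | $1,840.92 | $7,363.69
2 | $7,363.69 | $235.64 | $1,519.87 | $6,079.46
3 | $6,079.46 | $194.54 | $1,254.80 | $5,019.20
4 | $5,019.20 | $160.61 | $1,035.96 | $4,143.85
5 | $4,143.85 | $132.60 | $855.29 | $3,421.16
6 | $3,421.16 | $109.48 | $706.13 | $2,824.51
7 | $2,824.51 | $90.38 | $582.98 | $2,331.91
8 | $2,331.91 | $74.62 | $481.31 | $1,925.22
9 | $1,925.22 | $61.61 | $397.37 | $1,589.46
10 | $1,589.46 | $50.86 | $348.00 | $1,292.32
11 | $1,292.32 | $41.35 | $348.00 | $985.67
12 | $985.67 | $31.54 | $348.00 | $669.21
13 | $669.21 | $21.41 | $348.00 | $342.62
14 | $342.62 | $10.96 | $348.00 | $5.58
15 | $5.58 | $0.18 | $5.76 | $0.00
Balance reaches $0.00 in payment period 15.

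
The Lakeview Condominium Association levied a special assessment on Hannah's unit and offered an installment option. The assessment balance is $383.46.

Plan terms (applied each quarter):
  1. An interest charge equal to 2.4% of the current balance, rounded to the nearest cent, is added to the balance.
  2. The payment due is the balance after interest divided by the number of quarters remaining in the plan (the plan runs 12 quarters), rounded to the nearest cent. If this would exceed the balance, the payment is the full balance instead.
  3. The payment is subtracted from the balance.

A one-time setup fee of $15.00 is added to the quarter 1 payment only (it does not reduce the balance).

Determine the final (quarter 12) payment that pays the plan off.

Quarter 1: opening $383.46; interest $9.20 → $392.66; payment $32.72 (+ $15.00 fee); balance $359.94
Quarter 2: opening $359.94; interest $8.64 → $368.58; payment $33.51; balance $335.07
Quarter 3: opening $335.07; interest $8.04 → $343.11; payment $34.31; balance $308.80
Quarter 4: opening $308.80; interest $7.41 → $316.21; payment $35.13; balance $281.08
Quarter 5: opening $281.08; interest $6.75 → $287.83; payment $35.98; balance $251.85
Quarter 6: opening $251.85; interest $6.04 → $257.89; payment $36.84; balance $221.05
Quarter 7: opening $221.05; interest $5.31 → $226.36; payment $37.73; balance $188.63
Quarter 8: opening $188.63; interest $4.53 → $193.16; payment $38.63; balance $154.53
Quarter 9: opening $154.53; interest $3.71 → $158.24; payment $39.56; balance $118.68
Quarter 10: opening $118.68; interest $2.85 → $121.53; payment $40.51; balance $81.02
Quarter 11: opening $81.02; interest $1.94 → $82.96; payment $41.48; balance $41.48
Quarter 12: opening $41.48; interest $1.00 → $42.48; payment $42.48; balance $0.00

$42.48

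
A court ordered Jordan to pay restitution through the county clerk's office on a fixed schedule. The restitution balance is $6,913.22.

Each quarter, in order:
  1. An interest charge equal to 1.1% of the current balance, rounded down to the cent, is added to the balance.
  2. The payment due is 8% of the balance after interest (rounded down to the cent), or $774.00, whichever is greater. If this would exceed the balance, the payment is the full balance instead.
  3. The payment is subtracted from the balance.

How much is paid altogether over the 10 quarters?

Quarter 1: $6,913.22 +$76.04 interest = $6,989.26; pay $774.00 → $6,215.26
Quarter 2: $6,215.26 +$68.36 interest = $6,283.62; pay $774.00 → $5,509.62
Quarter 3: $5,509.62 +$60.60 interest = $5,570.22; pay $774.00 → $4,796.22
Quarter 4: $4,796.22 +$52.75 interest = $4,848.97; pay $774.00 → $4,074.97
Quarter 5: $4,074.97 +$44.82 interest = $4,119.79; pay $774.00 → $3,345.79
Quarter 6: $3,345.79 +$36.80 interest = $3,382.59; pay $774.00 → $2,608.59
Quarter 7: $2,608.59 +$28.69 interest = $2,637.28; pay $774.00 → $1,863.28
Quarter 8: $1,863.28 +$20.49 interest = $1,883.77; pay $774.00 → $1,109.77
Quarter 9: $1,109.77 +$12.20 interest = $1,121.97; pay $774.00 → $347.97
Quarter 10: $347.97 +$3.82 interest = $351.79; pay $351.79 → $0.00
Total paid: $7,317.79

$7,317.79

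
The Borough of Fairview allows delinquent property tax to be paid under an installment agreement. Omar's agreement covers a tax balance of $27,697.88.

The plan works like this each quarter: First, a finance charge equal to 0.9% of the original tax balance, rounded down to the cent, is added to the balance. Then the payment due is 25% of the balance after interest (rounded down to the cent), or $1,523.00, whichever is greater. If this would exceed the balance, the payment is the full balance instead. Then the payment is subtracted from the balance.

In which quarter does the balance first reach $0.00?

11

Quarter 1: opening $27,697.88; interest $249.28 → $27,947.16; payment $6,986.79; balance $20,960.37
Quarter 2: opening $20,960.37; interest $249.28 → $21,209.65; payment $5,302.41; balance $15,907.24
Quarter 3: opening $15,907.24; interest $249.28 → $16,156.52; payment $4,039.13; balance $12,117.39
Quarter 4: opening $12,117.39; interest $249.28 → $12,366.67; payment $3,091.66; balance $9,275.01
Quarter 5: opening $9,275.01; interest $249.28 → $9,524.29; payment $2,381.07; balance $7,143.22
Quarter 6: opening $7,143.22; interest $249.28 → $7,392.50; payment $1,848.12; balance $5,544.38
Quarter 7: opening $5,544.38; interest $249.28 → $5,793.66; payment $1,523.00; balance $4,270.66
Quarter 8: opening $4,270.66; interest $249.28 → $4,519.94; payment $1,523.00; balance $2,996.94
Quarter 9: opening $2,996.94; interest $249.28 → $3,246.22; payment $1,523.00; balance $1,723.22
Quarter 10: opening $1,723.22; interest $249.28 → $1,972.50; payment $1,523.00; balance $449.50
Quarter 11: opening $449.50; interest $249.28 → $698.78; payment $698.78; balance $0.00
Balance reaches $0.00 in quarter 11.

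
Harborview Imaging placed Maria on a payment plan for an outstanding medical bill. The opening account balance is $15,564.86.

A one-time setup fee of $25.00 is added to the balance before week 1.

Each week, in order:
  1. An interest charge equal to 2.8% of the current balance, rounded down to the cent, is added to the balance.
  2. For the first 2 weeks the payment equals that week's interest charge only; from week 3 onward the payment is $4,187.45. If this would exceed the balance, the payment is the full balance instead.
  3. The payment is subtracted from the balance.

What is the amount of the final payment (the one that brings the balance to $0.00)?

# | Opening | Interest | Payment | End bal
1 | $15,589.86 | $436.51 | $436.51 | $15,589.86
2 | $15,589.86 | $436.51 | $436.51 | $15,589.86
3 | $15,589.86 | $436.51 | $4,187.45 | $11,838.92
4 | $11,838.92 | $331.48 | $4,187.45 | $7,982.95
5 | $7,982.95 | $223.52 | $4,187.45 | $4,019.02
6 | $4,019.02 | $112.53 | $4,131.55 | $0.00

$4,131.55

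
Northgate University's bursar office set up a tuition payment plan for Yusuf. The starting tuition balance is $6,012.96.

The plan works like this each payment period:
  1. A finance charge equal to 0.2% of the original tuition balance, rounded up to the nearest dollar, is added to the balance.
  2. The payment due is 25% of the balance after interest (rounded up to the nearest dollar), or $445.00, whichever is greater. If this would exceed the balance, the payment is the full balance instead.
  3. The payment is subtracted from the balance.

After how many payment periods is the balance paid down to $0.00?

Payment period 1: $6,012.96 +$13.00 interest = $6,025.96; pay $1,507.00 → $4,518.96
Payment period 2: $4,518.96 +$13.00 interest = $4,531.96; pay $1,133.00 → $3,398.96
Payment period 3: $3,398.96 +$13.00 interest = $3,411.96; pay $853.00 → $2,558.96
Payment period 4: $2,558.96 +$13.00 interest = $2,571.96; pay $643.00 → $1,928.96
Payment period 5: $1,928.96 +$13.00 interest = $1,941.96; pay $486.00 → $1,455.96
Payment period 6: $1,455.96 +$13.00 interest = $1,468.96; pay $445.00 → $1,023.96
Payment period 7: $1,023.96 +$13.00 interest = $1,036.96; pay $445.00 → $591.96
Payment period 8: $591.96 +$13.00 interest = $604.96; pay $445.00 → $159.96
Payment period 9: $159.96 +$13.00 interest = $172.96; pay $172.96 → $0.00
Balance reaches $0.00 in payment period 9.

9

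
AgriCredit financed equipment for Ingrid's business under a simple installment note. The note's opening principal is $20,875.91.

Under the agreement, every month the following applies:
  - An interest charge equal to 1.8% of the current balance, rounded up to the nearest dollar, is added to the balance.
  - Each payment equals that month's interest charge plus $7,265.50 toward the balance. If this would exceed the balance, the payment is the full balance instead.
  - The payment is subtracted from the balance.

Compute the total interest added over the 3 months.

Month 1: $20,875.91 +$376.00 interest = $21,251.91; pay $7,641.50 → $13,610.41
Month 2: $13,610.41 +$245.00 interest = $13,855.41; pay $7,510.50 → $6,344.91
Month 3: $6,344.91 +$115.00 interest = $6,459.91; pay $6,459.91 → $0.00
Total interest: $376.00 + $245.00 + $115.00 = $736.00

$736.00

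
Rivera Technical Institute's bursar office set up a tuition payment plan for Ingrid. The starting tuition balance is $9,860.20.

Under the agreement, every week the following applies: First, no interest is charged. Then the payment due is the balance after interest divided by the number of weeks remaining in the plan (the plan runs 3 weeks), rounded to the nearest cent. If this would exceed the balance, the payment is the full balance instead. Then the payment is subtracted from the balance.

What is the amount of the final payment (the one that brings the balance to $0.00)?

$3,286.73

Week 1: opening $9,860.20; payment $3,286.73; balance $6,573.47
Week 2: opening $6,573.47; payment $3,286.74; balance $3,286.73
Week 3: opening $3,286.73; payment $3,286.73; balance $0.00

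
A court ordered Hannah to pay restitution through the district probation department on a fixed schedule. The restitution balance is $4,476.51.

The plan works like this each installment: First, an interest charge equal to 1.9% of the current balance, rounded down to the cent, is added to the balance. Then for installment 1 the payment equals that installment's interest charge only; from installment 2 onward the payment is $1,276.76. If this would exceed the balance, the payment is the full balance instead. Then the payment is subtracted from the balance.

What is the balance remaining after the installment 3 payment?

$2,070.45

Installment 1: opening $4,476.51; interest $85.05 → $4,561.56; payment $85.05; balance $4,476.51
Installment 2: opening $4,476.51; interest $85.05 → $4,561.56; payment $1,276.76; balance $3,284.80
Installment 3: opening $3,284.80; interest $62.41 → $3,347.21; payment $1,276.76; balance $2,070.45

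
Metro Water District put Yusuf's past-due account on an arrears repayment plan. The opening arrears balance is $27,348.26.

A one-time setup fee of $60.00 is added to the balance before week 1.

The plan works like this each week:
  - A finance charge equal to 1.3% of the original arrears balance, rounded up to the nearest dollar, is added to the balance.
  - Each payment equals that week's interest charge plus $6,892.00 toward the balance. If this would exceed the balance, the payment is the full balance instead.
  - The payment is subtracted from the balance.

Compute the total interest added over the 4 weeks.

$1,424.00

Week 1: opening $27,408.26; interest $356.00 → $27,764.26; payment $7,248.00; balance $20,516.26
Week 2: opening $20,516.26; interest $356.00 → $20,872.26; payment $7,248.00; balance $13,624.26
Week 3: opening $13,624.26; interest $356.00 → $13,980.26; payment $7,248.00; balance $6,732.26
Week 4: opening $6,732.26; interest $356.00 → $7,088.26; payment $7,088.26; balance $0.00
Total interest: $356.00 + $356.00 + $356.00 + $356.00 = $1,424.00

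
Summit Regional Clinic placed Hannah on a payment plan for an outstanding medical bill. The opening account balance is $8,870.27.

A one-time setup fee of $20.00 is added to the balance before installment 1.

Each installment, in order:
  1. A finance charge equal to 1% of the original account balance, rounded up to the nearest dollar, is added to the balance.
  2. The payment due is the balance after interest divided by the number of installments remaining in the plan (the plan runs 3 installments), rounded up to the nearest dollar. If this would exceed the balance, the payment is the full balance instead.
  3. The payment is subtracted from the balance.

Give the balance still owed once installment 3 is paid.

Installment 1: $8,890.27 +$89.00 interest = $8,979.27; pay $2,994.00 → $5,985.27
Installment 2: $5,985.27 +$89.00 interest = $6,074.27; pay $3,038.00 → $3,036.27
Installment 3: $3,036.27 +$89.00 interest = $3,125.27; pay $3,125.27 → $0.00

$0.00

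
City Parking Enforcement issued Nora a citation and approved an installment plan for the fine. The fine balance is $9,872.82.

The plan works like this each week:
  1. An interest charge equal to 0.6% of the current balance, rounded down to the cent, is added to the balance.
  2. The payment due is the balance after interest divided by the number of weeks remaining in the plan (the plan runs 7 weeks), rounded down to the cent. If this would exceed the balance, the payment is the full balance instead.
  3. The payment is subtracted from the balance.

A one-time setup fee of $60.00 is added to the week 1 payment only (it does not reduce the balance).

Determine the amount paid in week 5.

$1,453.22

Week 1: $9,872.82 +$59.23 interest = $9,932.05; pay $1,418.86 (+ $60.00 fee) → $8,513.19
Week 2: $8,513.19 +$51.07 interest = $8,564.26; pay $1,427.37 → $7,136.89
Week 3: $7,136.89 +$42.82 interest = $7,179.71; pay $1,435.94 → $5,743.77
Week 4: $5,743.77 +$34.46 interest = $5,778.23; pay $1,444.55 → $4,333.68
Week 5: $4,333.68 +$26.00 interest = $4,359.68; pay $1,453.22 → $2,906.46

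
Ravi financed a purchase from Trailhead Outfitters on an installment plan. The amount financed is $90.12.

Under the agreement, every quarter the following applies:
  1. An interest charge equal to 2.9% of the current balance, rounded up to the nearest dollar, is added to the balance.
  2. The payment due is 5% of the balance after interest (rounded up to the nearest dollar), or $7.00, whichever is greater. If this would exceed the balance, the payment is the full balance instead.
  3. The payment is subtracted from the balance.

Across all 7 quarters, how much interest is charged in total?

$20.00

Quarter 1: opening $90.12; interest $3.00 → $93.12; payment $7.00; balance $86.12
Quarter 2: opening $86.12; interest $3.00 → $89.12; payment $7.00; balance $82.12
Quarter 3: opening $82.12; interest $3.00 → $85.12; payment $7.00; balance $78.12
Quarter 4: opening $78.12; interest $3.00 → $81.12; payment $7.00; balance $74.12
Quarter 5: opening $74.12; interest $3.00 → $77.12; payment $7.00; balance $70.12
Quarter 6: opening $70.12; interest $3.00 → $73.12; payment $7.00; balance $66.12
Quarter 7: opening $66.12; interest $2.00 → $68.12; payment $7.00; balance $61.12
Total interest: $3.00 + $3.00 + $3.00 + $3.00 + $3.00 + $3.00 + $2.00 = $20.00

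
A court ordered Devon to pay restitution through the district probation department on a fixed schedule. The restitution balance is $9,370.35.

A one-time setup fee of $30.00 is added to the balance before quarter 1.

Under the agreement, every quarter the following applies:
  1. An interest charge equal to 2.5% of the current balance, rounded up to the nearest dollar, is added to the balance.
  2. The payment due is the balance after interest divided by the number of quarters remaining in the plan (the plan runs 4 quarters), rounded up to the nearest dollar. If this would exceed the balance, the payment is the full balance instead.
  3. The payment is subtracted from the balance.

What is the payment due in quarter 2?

Quarter 1: $9,400.35 +$236.00 interest = $9,636.35; pay $2,410.00 → $7,226.35
Quarter 2: $7,226.35 +$181.00 interest = $7,407.35; pay $2,470.00 → $4,937.35

$2,470.00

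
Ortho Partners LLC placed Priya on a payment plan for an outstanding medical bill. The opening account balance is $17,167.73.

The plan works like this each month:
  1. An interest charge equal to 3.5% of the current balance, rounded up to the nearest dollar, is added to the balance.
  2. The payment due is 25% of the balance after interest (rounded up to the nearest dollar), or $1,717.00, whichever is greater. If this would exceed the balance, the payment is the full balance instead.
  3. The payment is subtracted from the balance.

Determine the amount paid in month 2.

Month 1: opening $17,167.73; interest $601.00 → $17,768.73; payment $4,443.00; balance $13,325.73
Month 2: opening $13,325.73; interest $467.00 → $13,792.73; payment $3,449.00; balance $10,343.73

$3,449.00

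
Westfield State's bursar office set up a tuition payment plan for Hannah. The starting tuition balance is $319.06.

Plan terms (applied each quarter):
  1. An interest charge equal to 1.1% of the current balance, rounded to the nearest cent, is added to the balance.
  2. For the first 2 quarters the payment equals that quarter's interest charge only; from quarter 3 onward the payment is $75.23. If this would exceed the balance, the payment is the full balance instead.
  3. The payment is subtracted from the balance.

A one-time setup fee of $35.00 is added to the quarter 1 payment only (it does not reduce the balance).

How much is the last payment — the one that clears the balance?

Quarter 1: opening $319.06; interest $3.51 → $322.57; payment $3.51 (+ $35.00 fee); balance $319.06
Quarter 2: opening $319.06; interest $3.51 → $322.57; payment $3.51; balance $319.06
Quarter 3: opening $319.06; interest $3.51 → $322.57; payment $75.23; balance $247.34
Quarter 4: opening $247.34; interest $2.72 → $250.06; payment $75.23; balance $174.83
Quarter 5: opening $174.83; interest $1.92 → $176.75; payment $75.23; balance $101.52
Quarter 6: opening $101.52; interest $1.12 → $102.64; payment $75.23; balance $27.41
Quarter 7: opening $27.41; interest $0.30 → $27.71; payment $27.71; balance $0.00

$27.71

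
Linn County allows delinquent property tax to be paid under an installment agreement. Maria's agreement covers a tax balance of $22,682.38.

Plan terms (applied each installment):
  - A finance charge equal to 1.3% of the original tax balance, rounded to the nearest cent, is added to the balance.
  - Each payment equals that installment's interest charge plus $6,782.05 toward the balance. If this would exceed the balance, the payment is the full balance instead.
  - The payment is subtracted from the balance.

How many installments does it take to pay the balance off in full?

Installment 1: opening $22,682.38; interest $294.87 → $22,977.25; payment $7,076.92; balance $15,900.33
Installment 2: opening $15,900.33; interest $294.87 → $16,195.20; payment $7,076.92; balance $9,118.28
Installment 3: opening $9,118.28; interest $294.87 → $9,413.15; payment $7,076.92; balance $2,336.23
Installment 4: opening $2,336.23; interest $294.87 → $2,631.10; payment $2,631.10; balance $0.00
Balance reaches $0.00 in installment 4.

4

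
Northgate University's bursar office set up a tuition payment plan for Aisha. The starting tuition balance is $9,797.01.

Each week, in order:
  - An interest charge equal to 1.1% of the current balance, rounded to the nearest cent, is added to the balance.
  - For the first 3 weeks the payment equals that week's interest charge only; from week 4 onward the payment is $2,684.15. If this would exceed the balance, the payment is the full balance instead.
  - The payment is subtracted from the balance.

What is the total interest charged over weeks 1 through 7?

$583.10

Week 1: opening $9,797.01; interest $107.77 → $9,904.78; payment $107.77; balance $9,797.01
Week 2: opening $9,797.01; interest $107.77 → $9,904.78; payment $107.77; balance $9,797.01
Week 3: opening $9,797.01; interest $107.77 → $9,904.78; payment $107.77; balance $9,797.01
Week 4: opening $9,797.01; interest $107.77 → $9,904.78; payment $2,684.15; balance $7,220.63
Week 5: opening $7,220.63; interest $79.43 → $7,300.06; payment $2,684.15; balance $4,615.91
Week 6: opening $4,615.91; interest $50.78 → $4,666.69; payment $2,684.15; balance $1,982.54
Week 7: opening $1,982.54; interest $21.81 → $2,004.35; payment $2,004.35; balance $0.00
Total interest: $107.77 + $107.77 + $107.77 + $107.77 + $79.43 + $50.78 + $21.81 = $583.10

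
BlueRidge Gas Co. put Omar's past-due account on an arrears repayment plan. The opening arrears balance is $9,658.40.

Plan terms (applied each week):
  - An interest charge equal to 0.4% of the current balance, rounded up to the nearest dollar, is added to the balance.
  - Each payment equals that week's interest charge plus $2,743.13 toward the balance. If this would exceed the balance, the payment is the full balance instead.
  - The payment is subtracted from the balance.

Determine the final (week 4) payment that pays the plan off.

$1,435.01

Week 1: opening $9,658.40; interest $39.00 → $9,697.40; payment $2,782.13; balance $6,915.27
Week 2: opening $6,915.27; interest $28.00 → $6,943.27; payment $2,771.13; balance $4,172.14
Week 3: opening $4,172.14; interest $17.00 → $4,189.14; payment $2,760.13; balance $1,429.01
Week 4: opening $1,429.01; interest $6.00 → $1,435.01; payment $1,435.01; balance $0.00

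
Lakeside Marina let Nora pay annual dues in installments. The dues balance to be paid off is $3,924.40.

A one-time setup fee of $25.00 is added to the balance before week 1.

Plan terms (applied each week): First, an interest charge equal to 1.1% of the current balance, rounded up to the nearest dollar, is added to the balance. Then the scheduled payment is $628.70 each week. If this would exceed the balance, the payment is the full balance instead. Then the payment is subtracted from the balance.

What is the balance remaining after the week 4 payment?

# | Opening | Interest | Payment | End bal
1 | $3,949.40 | $44.00 | $628.70 | $3,364.70
2 | $3,364.70 | $38.00 | $628.70 | $2,774.00
3 | $2,774.00 | $31.00 | $628.70 | $2,176.30
4 | $2,176.30 | $24.00 | $628.70 | $1,571.60

$1,571.60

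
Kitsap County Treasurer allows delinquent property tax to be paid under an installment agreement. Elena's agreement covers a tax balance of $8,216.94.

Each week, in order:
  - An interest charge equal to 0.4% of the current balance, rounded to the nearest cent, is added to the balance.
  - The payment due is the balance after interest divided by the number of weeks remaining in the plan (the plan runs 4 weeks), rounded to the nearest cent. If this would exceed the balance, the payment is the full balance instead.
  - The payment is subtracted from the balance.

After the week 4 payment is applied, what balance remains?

$0.00

Week 1: opening $8,216.94; interest $32.87 → $8,249.81; payment $2,062.45; balance $6,187.36
Week 2: opening $6,187.36; interest $24.75 → $6,212.11; payment $2,070.70; balance $4,141.41
Week 3: opening $4,141.41; interest $16.57 → $4,157.98; payment $2,078.99; balance $2,078.99
Week 4: opening $2,078.99; interest $8.32 → $2,087.31; payment $2,087.31; balance $0.00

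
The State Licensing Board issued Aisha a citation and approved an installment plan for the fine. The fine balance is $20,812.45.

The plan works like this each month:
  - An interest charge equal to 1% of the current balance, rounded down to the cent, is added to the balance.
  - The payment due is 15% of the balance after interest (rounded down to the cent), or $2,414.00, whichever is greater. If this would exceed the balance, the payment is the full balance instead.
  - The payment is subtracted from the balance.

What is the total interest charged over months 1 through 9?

Month 1: opening $20,812.45; interest $208.12 → $21,020.57; payment $3,153.08; balance $17,867.49
Month 2: opening $17,867.49; interest $178.67 → $18,046.16; payment $2,706.92; balance $15,339.24
Month 3: opening $15,339.24; interest $153.39 → $15,492.63; payment $2,414.00; balance $13,078.63
Month 4: opening $13,078.63; interest $130.78 → $13,209.41; payment $2,414.00; balance $10,795.41
Month 5: opening $10,795.41; interest $107.95 → $10,903.36; payment $2,414.00; balance $8,489.36
Month 6: opening $8,489.36; interest $84.89 → $8,574.25; payment $2,414.00; balance $6,160.25
Month 7: opening $6,160.25; interest $61.60 → $6,221.85; payment $2,414.00; balance $3,807.85
Month 8: opening $3,807.85; interest $38.07 → $3,845.92; payment $2,414.00; balance $1,431.92
Month 9: opening $1,431.92; interest $14.31 → $1,446.23; payment $1,446.23; balance $0.00
Total interest: $208.12 + $178.67 + $153.39 + $130.78 + $107.95 + $84.89 + $61.60 + $38.07 + $14.31 = $977.78

$977.78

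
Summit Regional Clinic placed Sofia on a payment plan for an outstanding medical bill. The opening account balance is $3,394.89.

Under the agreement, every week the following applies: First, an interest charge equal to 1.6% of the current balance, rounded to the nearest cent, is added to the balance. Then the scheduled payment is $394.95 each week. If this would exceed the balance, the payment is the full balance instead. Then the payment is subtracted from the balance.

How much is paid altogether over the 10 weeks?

Week 1: opening $3,394.89; interest $54.32 → $3,449.21; payment $394.95; balance $3,054.26
Week 2: opening $3,054.26; interest $48.87 → $3,103.13; payment $394.95; balance $2,708.18
Week 3: opening $2,708.18; interest $43.33 → $2,751.51; payment $394.95; balance $2,356.56
Week 4: opening $2,356.56; interest $37.70 → $2,394.26; payment $394.95; balance $1,999.31
Week 5: opening $1,999.31; interest $31.99 → $2,031.30; payment $394.95; balance $1,636.35
Week 6: opening $1,636.35; interest $26.18 → $1,662.53; payment $394.95; balance $1,267.58
Week 7: opening $1,267.58; interest $20.28 → $1,287.86; payment $394.95; balance $892.91
Week 8: opening $892.91; interest $14.29 → $907.20; payment $394.95; balance $512.25
Week 9: opening $512.25; interest $8.20 → $520.45; payment $394.95; balance $125.50
Week 10: opening $125.50; interest $2.01 → $127.51; payment $127.51; balance $0.00
Total paid: $3,682.06

$3,682.06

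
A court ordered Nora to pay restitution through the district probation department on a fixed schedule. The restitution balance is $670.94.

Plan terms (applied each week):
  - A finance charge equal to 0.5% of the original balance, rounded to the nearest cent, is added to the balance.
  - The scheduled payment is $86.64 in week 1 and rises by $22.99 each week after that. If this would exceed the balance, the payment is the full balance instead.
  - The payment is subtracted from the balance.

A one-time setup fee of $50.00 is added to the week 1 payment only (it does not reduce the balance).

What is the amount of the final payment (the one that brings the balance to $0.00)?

Week 1: opening $670.94; interest $3.35 → $674.29; payment $86.64 (+ $50.00 fee); balance $587.65
Week 2: opening $587.65; interest $3.35 → $591.00; payment $109.63; balance $481.37
Week 3: opening $481.37; interest $3.35 → $484.72; payment $132.62; balance $352.10
Week 4: opening $352.10; interest $3.35 → $355.45; payment $155.61; balance $199.84
Week 5: opening $199.84; interest $3.35 → $203.19; payment $178.60; balance $24.59
Week 6: opening $24.59; interest $3.35 → $27.94; payment $27.94; balance $0.00

$27.94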